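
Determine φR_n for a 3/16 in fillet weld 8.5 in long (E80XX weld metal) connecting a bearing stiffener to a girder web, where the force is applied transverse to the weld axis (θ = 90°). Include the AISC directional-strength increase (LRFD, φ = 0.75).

E80XX → F_EXX = 80 ksi.
t_e = 0.707 × 0.1875 = 0.1326 in; A_we = 0.1326 × 8.5 = 1.127 in².
Directional factor: 1.0 + 0.5 sin^1.5(90°) = 1.5.
F_nw = 0.6 × 80 × 1.5 = 72 ksi.
φR_n = 0.75 × 72 × 1.127 = 60.85 kip.

φR_n ≈ 60.8 kip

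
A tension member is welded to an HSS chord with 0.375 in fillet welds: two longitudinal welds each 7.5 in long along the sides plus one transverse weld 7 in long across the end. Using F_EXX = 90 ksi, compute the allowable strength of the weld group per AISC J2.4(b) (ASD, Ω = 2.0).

R_n/Ω ≈ 166 kip

t_e = 0.707 × 0.375 = 0.2651 in.
R_nwl = 0.6 × 90 × 0.2651 × 15 = 214.8 kip (longitudinal, 2 welds).
R_nwt = 0.6 × 90 × 0.2651 × 7 = 100.2 kip (transverse, base value).
(i) R_nwl + R_nwt = 315 kip; (ii) 0.85 R_nwl + 1.5 R_nwt = 332.9 kip.
R_n = max = 332.9 kip [governs: (ii)]; R_n/Ω = 166.4 kip.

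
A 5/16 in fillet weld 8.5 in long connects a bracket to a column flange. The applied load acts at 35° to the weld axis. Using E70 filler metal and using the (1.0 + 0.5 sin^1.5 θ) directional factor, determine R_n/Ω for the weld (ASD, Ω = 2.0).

R_n/Ω ≈ 48 kip

E70XX → F_EXX = 70 ksi.
t_e = 0.707 × 0.3125 = 0.2209 in; A_we = 0.2209 × 8.5 = 1.878 in².
Directional factor: 1.0 + 0.5 sin^1.5(35°) = 1.217.
F_nw = 0.6 × 70 × 1.217 = 51.12 ksi.
R_n/Ω = (51.12 × 1.878) / 2.0 = 48 kip.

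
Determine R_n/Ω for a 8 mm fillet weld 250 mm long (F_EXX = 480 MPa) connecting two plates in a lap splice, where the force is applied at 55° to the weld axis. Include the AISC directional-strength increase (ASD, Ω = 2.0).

R_n/Ω ≈ 279 kN

t_e = 0.707 × 8 = 5.656 mm; A_we = 5.656 × 250 = 1414 mm².
Directional factor: 1.0 + 0.5 sin^1.5(55°) = 1.371.
F_nw = 0.6 × 480 × 1.371 = 394.8 MPa.
R_n/Ω = (394.8 × 1414) / 2.0 × 10⁻³ = 279.1 kN.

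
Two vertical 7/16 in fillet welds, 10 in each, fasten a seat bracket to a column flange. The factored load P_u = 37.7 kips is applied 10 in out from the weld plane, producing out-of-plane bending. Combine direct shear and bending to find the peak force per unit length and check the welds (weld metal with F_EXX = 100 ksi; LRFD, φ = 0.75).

L_w = 2 × 10 = 20 in; section modulus (unit throat) S = 2 × L²/6 = 33.33 in².
Direct shear f_v = P/L_w = 37.7/20 = 1.885 kip/in.
Moment M = P × e = 37.7 × 10 = 377 kip·in; bending f_b = M/S = 11.31 kip/in.
f_max = √(f_v² + f_b²) = √(1.885² + 11.31²) = 11.47 kip/in.
φr_n = 0.75 × 0.6 × 100 × (0.707 × 0.4375) = 13.92 kip/in → adequate.

f_max ≈ 11.5 kip/in; adequate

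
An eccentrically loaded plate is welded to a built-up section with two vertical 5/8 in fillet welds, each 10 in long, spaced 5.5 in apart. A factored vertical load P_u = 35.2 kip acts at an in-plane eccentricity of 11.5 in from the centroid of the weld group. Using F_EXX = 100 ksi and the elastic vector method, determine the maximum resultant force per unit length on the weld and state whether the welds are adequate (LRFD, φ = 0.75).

Total weld length L_w = 20 in. Treat welds as unit-width lines.
Polar moment about centroid: J = 2[d³/12 + d(b/2)²] = 2[10³/12 + 10×2.75²] = 317.9 in³.
Direct shear f_v = P/L_w = 35.2 / 20 = 1.76 kip/in (vertical).
Torsion M = P·e = 35.2 × 11.5 = 404.8 kip·in.
Critical point at (x, y) = (2.75, 5) from centroid. f_tx = M·y/J = 6.366 kip/in; f_ty = M·x/J = 3.502 kip/in.
Resultant f_max = √[f_tx² + (f_v + f_ty)²] = √[6.366² + (1.76 + 3.502)²] = 8.259 kip/in.
Capacity per unit length: φr_n = 0.75 × 0.6 × 100 × (0.707 × 0.625) = 19.88 kip/in.
8.259 ≤ 19.88 → adequate.

f_max ≈ 8.26 kip/in; adequate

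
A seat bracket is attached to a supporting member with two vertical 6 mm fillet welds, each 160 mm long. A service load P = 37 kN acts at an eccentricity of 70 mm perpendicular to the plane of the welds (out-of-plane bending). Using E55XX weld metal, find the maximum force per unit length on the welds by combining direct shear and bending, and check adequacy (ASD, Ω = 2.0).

E55XX → F_EXX = 550 MPa.
L_w = 2 × 160 = 320 mm; section modulus (unit throat) S = 2 × L²/6 = 8533 mm².
Direct shear f_v = P/L_w = 37×10³/320 = 115.6 N/mm.
Moment M = P × e = 37×10³ × 70 = 2590000 N·mm; bending f_b = M/S = 303.5 N/mm.
f_max = √(f_v² + f_b²) = √(115.6² + 303.5²) = 324.8 N/mm.
r_n/Ω = (1/2.0) × 0.6 × 550 × (0.707 × 6) = 699.9 N/mm → adequate.

f_max ≈ 325 N/mm; adequate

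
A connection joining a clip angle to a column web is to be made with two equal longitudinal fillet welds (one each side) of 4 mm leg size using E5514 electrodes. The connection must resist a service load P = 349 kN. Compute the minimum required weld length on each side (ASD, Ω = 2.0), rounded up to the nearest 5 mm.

L = 375 mm on each side

E55XX → F_EXX = 550 MPa.
Throat t_e = 0.707 × 4 = 2.828 mm.
r_n/Ω = (0.6 × 550 × 2.828) / 2.0 = 466.6 N/mm = 0.4666 kN/mm.
L_req = P / (r_n/Ω) = 349 / 0.4666 = 747.9 mm total.
Per side: 747.9 / 2 = 374 mm.
Round up → use L = 375 mm on each side.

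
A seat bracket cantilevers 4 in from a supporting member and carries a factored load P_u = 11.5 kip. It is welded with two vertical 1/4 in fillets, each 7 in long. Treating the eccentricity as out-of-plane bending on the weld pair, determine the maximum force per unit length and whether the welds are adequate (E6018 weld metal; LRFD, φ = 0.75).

E60XX → F_EXX = 60 ksi.
L_w = 2 × 7 = 14 in; section modulus (unit throat) S = 2 × L²/6 = 16.33 in².
Direct shear f_v = P/L_w = 11.5/14 = 0.8214 kip/in.
Moment M = P × e = 11.5 × 4 = 46 kip·in; bending f_b = M/S = 2.816 kip/in.
f_max = √(f_v² + f_b²) = √(0.8214² + 2.816²) = 2.934 kip/in.
φr_n = 0.75 × 0.6 × 60 × (0.707 × 0.25) = 4.772 kip/in → adequate.

f_max ≈ 2.93 kip/in; adequate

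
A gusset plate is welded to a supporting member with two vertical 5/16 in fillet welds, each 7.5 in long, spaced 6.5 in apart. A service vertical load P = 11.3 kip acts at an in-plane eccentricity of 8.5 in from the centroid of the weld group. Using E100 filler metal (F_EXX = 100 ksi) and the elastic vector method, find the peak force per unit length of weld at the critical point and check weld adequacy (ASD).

f_max ≈ 2.64 kip/in; adequate

Total weld length L_w = 15 in. Treat welds as unit-width lines.
Polar moment about centroid: J = 2[d³/12 + d(b/2)²] = 2[7.5³/12 + 7.5×3.25²] = 228.8 in³.
Direct shear f_v = P/L_w = 11.3 / 15 = 0.7533 kip/in (vertical).
Torsion M = P·e = 11.3 × 8.5 = 96.05 kip·in.
Critical point at (x, y) = (3.25, 3.75) from centroid. f_tx = M·y/J = 1.575 kip/in; f_ty = M·x/J = 1.365 kip/in.
Resultant f_max = √[f_tx² + (f_v + f_ty)²] = √[1.575² + (0.7533 + 1.365)²] = 2.639 kip/in.
Capacity per unit length: r_n/Ω = (1/2.0) × 0.6 × 100 × (0.707 × 0.3125) = 6.628 kip/in.
2.639 ≤ 6.628 → adequate.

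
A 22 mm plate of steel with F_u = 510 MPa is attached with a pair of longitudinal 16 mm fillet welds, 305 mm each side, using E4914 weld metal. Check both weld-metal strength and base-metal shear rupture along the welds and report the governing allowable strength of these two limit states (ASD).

R_n/Ω ≈ 1010 kN (weld metal governs)

E49XX → F_EXX = 490 MPa.
t_e = 0.707 × 16 = 11.31 mm; L = 610 mm.
Weld metal: R_n/Ω = (1/2.0) × 0.6 × 490 × 11.31 × 610 × 10⁻³ = 1014 kN.
Base metal (shear rupture): R_n/Ω = (1/2.0) × 0.6 × 510 × 22 × 610 × 10⁻³ = 2053 kN.
Governing: weld metal.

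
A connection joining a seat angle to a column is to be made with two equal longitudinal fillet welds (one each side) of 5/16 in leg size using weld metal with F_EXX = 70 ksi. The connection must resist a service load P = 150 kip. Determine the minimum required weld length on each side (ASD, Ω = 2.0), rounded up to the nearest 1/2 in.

Throat t_e = 0.707 × 0.3125 = 0.2209 in.
r_n/Ω = (0.6 × 70 × 0.2209) / 2.0 = 4.64 kip/in.
L_req = P / (r_n/Ω) = 150 / 4.64 = 32.33 in total.
Per side: 32.33 / 2 = 16.16 in.
Round up → use L = 16.5 in on each side.

L = 16.5 in on each side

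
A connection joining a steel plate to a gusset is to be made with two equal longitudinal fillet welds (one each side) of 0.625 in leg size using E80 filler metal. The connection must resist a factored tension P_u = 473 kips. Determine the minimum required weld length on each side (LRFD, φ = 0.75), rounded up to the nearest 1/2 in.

L = 15 in on each side

E80XX → F_EXX = 80 ksi.
Throat t_e = 0.707 × 0.625 = 0.4419 in.
φr_n = 0.75 × 0.6 × 80 × 0.4419 = 15.91 kips/in.
L_req = P_u / φr_n = 473 / 15.91 = 29.73 in total.
Per side: 29.73 / 2 = 14.87 in.
Round up → use L = 15 in on each side.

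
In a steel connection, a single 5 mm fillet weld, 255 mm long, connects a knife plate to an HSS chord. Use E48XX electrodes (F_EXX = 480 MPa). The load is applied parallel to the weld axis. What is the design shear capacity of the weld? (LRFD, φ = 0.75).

Effective throat t_e = 0.707 × 5 = 3.535 mm.
Total length L = 255 mm; A_we = 3.535 × 255 = 901.4 mm².
F_nw = 0.6 F_EXX = 0.6 × 480 = 288 MPa.
φR_n = 0.75 × 288 × 901.4 × 10⁻³ = 194.7 kN.

φR_n ≈ 195 kN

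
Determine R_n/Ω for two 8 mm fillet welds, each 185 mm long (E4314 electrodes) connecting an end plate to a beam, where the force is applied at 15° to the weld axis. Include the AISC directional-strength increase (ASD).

E43XX → F_EXX = 430 MPa.
t_e = 0.707 × 8 = 5.656 mm; A_we = 5.656 × 370 = 2093 mm².
Directional factor: 1.0 + 0.5 sin^1.5(15°) = 1.066.
F_nw = 0.6 × 430 × 1.066 = 275 MPa.
R_n/Ω = (275 × 2093) / 2.0 × 10⁻³ = 287.7 kN.

R_n/Ω ≈ 288 kN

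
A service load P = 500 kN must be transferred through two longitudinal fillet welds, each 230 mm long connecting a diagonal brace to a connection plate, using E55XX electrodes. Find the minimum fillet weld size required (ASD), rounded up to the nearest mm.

w = 10 mm

E55XX → F_EXX = 550 MPa.
Total weld length L = 460 mm.
Required throat t_e = P × Ω / (0.6 F_EXX × L) = 500 × 2.0 / (0.6 × 550 × 460 × 10⁻³) = 6.588 mm.
Required leg w = t_e / 0.707 = 9.318 mm → use 10 mm.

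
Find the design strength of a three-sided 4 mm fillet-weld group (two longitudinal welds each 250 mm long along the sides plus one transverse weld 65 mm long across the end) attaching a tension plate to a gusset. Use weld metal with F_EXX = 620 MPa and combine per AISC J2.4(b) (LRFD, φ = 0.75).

t_e = 0.707 × 4 = 2.828 mm.
R_nwl = 0.6 × 620 × 2.828 × 500 × 10⁻³ = 526 kN (longitudinal, 2 welds).
R_nwt = 0.6 × 620 × 2.828 × 65 × 10⁻³ = 68.38 kN (transverse, base value).
(i) R_nwl + R_nwt = 594.4 kN; (ii) 0.85 R_nwl + 1.5 R_nwt = 549.7 kN.
R_n = max = 594.4 kN [governs: (i)]; φR_n = 445.8 kN.

φR_n ≈ 446 kN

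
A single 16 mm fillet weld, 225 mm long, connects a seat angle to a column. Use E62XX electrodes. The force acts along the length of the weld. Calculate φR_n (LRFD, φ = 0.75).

E62XX → F_EXX = 620 MPa.
Effective throat t_e = 0.707 × 16 = 11.31 mm.
Total length L = 225 mm; A_we = 11.31 × 225 = 2545 mm².
F_nw = 0.6 F_EXX = 0.6 × 620 = 372 MPa.
φR_n = 0.75 × 372 × 2545 × 10⁻³ = 710.1 kN.

φR_n ≈ 710 kN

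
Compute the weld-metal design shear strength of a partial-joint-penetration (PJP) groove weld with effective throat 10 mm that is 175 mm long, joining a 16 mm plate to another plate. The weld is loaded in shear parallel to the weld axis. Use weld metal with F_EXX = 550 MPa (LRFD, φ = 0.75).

Effective throat (given) t_e = 10 mm.
A_we = 10 × 175 = 1750 mm².
F_nw = 0.6 F_EXX = 330 MPa.
φR_n = 0.75 × 330 × 1750 × 10⁻³ = 433.1 kN.

φR_n ≈ 433 kN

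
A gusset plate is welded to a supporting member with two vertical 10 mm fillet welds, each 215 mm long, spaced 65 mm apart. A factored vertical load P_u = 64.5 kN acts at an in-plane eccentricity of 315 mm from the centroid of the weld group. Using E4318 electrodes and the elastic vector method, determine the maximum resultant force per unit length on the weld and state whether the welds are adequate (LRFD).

E43XX → F_EXX = 430 MPa.
Total weld length L_w = 430 mm. Treat welds as unit-width lines.
Polar moment about centroid: J = 2[d³/12 + d(b/2)²] = 2[215³/12 + 215×32.5²] = 2111000 mm³.
Direct shear f_v = P/L_w = 64.5×10³ / 430 = 150 N/mm (vertical).
Torsion M = P·e = 64.5×10³ × 315 = 20318000 N·mm.
Critical point at (x, y) = (32.5, 107.5) from centroid. f_tx = M·y/J = 1035 N/mm; f_ty = M·x/J = 312.9 N/mm.
Resultant f_max = √[f_tx² + (f_v + f_ty)²] = √[1035² + (150 + 312.9)²] = 1134 N/mm.
Capacity per unit length: φr_n = 0.75 × 0.6 × 430 × (0.707 × 10) = 1368 N/mm.
1134 ≤ 1368 → adequate.

f_max ≈ 1130 N/mm; adequate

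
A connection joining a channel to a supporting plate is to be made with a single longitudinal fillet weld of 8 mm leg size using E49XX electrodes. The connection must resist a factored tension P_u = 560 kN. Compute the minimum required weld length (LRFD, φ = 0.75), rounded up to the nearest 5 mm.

L = 450 mm

E49XX → F_EXX = 490 MPa.
Throat t_e = 0.707 × 8 = 5.656 mm.
φr_n = 0.75 × 0.6 × 490 × 5.656 × 10⁻³ = 1.247 kN/mm.
L_req = P_u / φr_n = 560 / 1.247 = 449 mm total.
Round up → use L = 450 mm.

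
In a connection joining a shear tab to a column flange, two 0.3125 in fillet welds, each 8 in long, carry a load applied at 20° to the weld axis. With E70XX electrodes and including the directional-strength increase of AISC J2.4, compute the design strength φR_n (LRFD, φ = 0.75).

φR_n ≈ 122 kip

E70XX → F_EXX = 70 ksi.
t_e = 0.707 × 0.3125 = 0.2209 in; A_we = 0.2209 × 16 = 3.535 in².
Directional factor: 1.0 + 0.5 sin^1.5(20°) = 1.1.
F_nw = 0.6 × 70 × 1.1 = 46.2 ksi.
φR_n = 0.75 × 46.2 × 3.535 = 122.5 kip.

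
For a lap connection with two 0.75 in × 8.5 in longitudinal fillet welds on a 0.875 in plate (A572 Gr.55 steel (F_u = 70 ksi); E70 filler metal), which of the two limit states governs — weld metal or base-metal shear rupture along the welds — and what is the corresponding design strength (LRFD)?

φR_n ≈ 284 kips (weld metal governs)

E70XX → F_EXX = 70 ksi.
t_e = 0.707 × 0.75 = 0.5302 in; L = 17 in.
Weld metal: φR_n = 0.75 × 0.6 × 70 × 0.5302 × 17 = 283.9 kips.
Base metal (shear rupture): φR_n = 0.75 × 0.6 × 70 × 0.875 × 17 = 468.6 kips.
Governing: weld metal.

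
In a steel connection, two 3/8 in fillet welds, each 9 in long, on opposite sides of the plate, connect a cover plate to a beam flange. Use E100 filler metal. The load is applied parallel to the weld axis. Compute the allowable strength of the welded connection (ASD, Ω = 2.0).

R_n/Ω ≈ 143 kip

E100XX → F_EXX = 100 ksi.
Effective throat t_e = 0.707 × 0.375 = 0.2651 in.
Total length L = 18 in; A_we = 0.2651 × 18 = 4.772 in².
F_nw = 0.6 F_EXX = 0.6 × 100 = 60 ksi.
R_n = 60 × 4.772 = 286.3 kip; R_n/Ω = 286.3/2.0 = 143.2 kip.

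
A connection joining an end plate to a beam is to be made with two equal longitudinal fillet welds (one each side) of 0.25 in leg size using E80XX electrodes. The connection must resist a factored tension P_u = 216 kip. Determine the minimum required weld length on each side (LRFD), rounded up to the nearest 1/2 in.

L = 17 in on each side

E80XX → F_EXX = 80 ksi.
Throat t_e = 0.707 × 0.25 = 0.1767 in.
φr_n = 0.75 × 0.6 × 80 × 0.1767 = 6.363 kip/in.
L_req = P_u / φr_n = 216 / 6.363 = 33.95 in total.
Per side: 33.95 / 2 = 16.97 in.
Round up → use L = 17 in on each side.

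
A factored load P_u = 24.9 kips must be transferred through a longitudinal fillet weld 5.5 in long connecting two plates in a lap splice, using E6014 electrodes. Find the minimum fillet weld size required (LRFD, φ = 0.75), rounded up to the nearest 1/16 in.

w = 1/4 in

E60XX → F_EXX = 60 ksi.
Total weld length L = 5.5 in.
Required throat t_e = P_u / (φ × 0.6 F_EXX × L) = 24.9 / (0.75 × 0.6 × 60 × 5.5) = 0.1677 in.
Required leg w = t_e / 0.707 = 0.2372 in → use 1/4 in.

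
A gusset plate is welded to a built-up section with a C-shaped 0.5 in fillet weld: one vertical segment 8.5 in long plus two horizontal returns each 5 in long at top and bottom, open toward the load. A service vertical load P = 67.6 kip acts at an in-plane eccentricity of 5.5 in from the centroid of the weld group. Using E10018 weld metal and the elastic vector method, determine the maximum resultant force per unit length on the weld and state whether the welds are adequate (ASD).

f_max ≈ 10.2 kip/in; adequate

E100XX → F_EXX = 100 ksi.
Total weld length L_w = 18.5 in. Treat welds as unit-width lines.
Centroid: x̄ = 2×5×2.5 / 18.5 = 1.351 in from the vertical weld.
Polar moment about centroid: J = I_x + I_y = [8.5³/12 + 2×5×4.25²] + [8.5×1.351² + 2(5³/12 + 5×1.149²)] = 281.4 in³.
Direct shear f_v = P/L_w = 67.6 / 18.5 = 3.654 kip/in (vertical).
Torsion M = P·e = 67.6 × 5.5 = 371.8 kip·in.
Critical point at (x, y) = (3.649, 4.25) from centroid. f_tx = M·y/J = 5.616 kip/in; f_ty = M·x/J = 4.822 kip/in.
Resultant f_max = √[f_tx² + (f_v + f_ty)²] = √[5.616² + (3.654 + 4.822)²] = 10.17 kip/in.
Capacity per unit length: r_n/Ω = (1/2.0) × 0.6 × 100 × (0.707 × 0.5) = 10.6 kip/in.
10.17 ≤ 10.6 → adequate.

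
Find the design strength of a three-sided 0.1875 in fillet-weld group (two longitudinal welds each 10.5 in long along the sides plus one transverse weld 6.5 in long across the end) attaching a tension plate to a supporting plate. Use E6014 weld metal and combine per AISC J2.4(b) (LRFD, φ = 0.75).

φR_n ≈ 98.8 kip

E60XX → F_EXX = 60 ksi.
t_e = 0.707 × 0.1875 = 0.1326 in.
R_nwl = 0.6 × 60 × 0.1326 × 21 = 100.2 kip (longitudinal, 2 welds).
R_nwt = 0.6 × 60 × 0.1326 × 6.5 = 31.02 kip (transverse, base value).
(i) R_nwl + R_nwt = 131.2 kip; (ii) 0.85 R_nwl + 1.5 R_nwt = 131.7 kip.
R_n = max = 131.7 kip [governs: (ii)]; φR_n = 98.79 kip.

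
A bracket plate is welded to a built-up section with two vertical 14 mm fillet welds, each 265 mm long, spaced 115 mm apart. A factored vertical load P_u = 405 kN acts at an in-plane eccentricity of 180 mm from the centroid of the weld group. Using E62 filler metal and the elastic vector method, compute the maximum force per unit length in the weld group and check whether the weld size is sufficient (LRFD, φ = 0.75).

E62XX → F_EXX = 620 MPa.
Total weld length L_w = 530 mm. Treat welds as unit-width lines.
Polar moment about centroid: J = 2[d³/12 + d(b/2)²] = 2[265³/12 + 265×57.5²] = 4854000 mm³.
Direct shear f_v = P/L_w = 405×10³ / 530 = 764.2 N/mm (vertical).
Torsion M = P·e = 405×10³ × 180 = 72900000 N·mm.
Critical point at (x, y) = (57.5, 132.5) from centroid. f_tx = M·y/J = 1990 N/mm; f_ty = M·x/J = 863.6 N/mm.
Resultant f_max = √[f_tx² + (f_v + f_ty)²] = √[1990² + (764.2 + 863.6)²] = 2571 N/mm.
Capacity per unit length: φr_n = 0.75 × 0.6 × 620 × (0.707 × 14) = 2762 N/mm.
2571 ≤ 2762 → adequate.

f_max ≈ 2570 N/mm; adequate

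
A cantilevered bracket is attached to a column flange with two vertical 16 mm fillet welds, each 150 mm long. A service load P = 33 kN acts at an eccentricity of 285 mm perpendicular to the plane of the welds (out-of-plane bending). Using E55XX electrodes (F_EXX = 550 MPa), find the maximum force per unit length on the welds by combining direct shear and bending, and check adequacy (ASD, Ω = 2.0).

L_w = 2 × 150 = 300 mm; section modulus (unit throat) S = 2 × L²/6 = 7500 mm².
Direct shear f_v = P/L_w = 33×10³/300 = 110 N/mm.
Moment M = P × e = 33×10³ × 285 = 9405000 N·mm; bending f_b = M/S = 1254 N/mm.
f_max = √(f_v² + f_b²) = √(110² + 1254²) = 1259 N/mm.
r_n/Ω = (1/2.0) × 0.6 × 550 × (0.707 × 16) = 1866 N/mm → adequate.

f_max ≈ 1260 N/mm; adequate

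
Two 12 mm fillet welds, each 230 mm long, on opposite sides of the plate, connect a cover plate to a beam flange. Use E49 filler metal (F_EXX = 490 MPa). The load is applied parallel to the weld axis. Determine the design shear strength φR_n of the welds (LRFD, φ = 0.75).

φR_n ≈ 861 kN

Effective throat t_e = 0.707 × 12 = 8.484 mm.
Total length L = 460 mm; A_we = 8.484 × 460 = 3903 mm².
F_nw = 0.6 F_EXX = 0.6 × 490 = 294 MPa.
φR_n = 0.75 × 294 × 3903 × 10⁻³ = 860.5 kN.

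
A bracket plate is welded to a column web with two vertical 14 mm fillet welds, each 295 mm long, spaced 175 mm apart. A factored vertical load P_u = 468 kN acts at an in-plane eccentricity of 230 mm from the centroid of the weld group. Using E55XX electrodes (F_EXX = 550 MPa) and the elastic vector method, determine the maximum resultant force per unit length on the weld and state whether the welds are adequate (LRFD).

f_max ≈ 2590 N/mm; NOT adequate

Total weld length L_w = 590 mm. Treat welds as unit-width lines.
Polar moment about centroid: J = 2[d³/12 + d(b/2)²] = 2[295³/12 + 295×87.5²] = 8796000 mm³.
Direct shear f_v = P/L_w = 468×10³ / 590 = 793.2 N/mm (vertical).
Torsion M = P·e = 468×10³ × 230 = 107640000 N·mm.
Critical point at (x, y) = (87.5, 147.5) from centroid. f_tx = M·y/J = 1805 N/mm; f_ty = M·x/J = 1071 N/mm.
Resultant f_max = √[f_tx² + (f_v + f_ty)²] = √[1805² + (793.2 + 1071)²] = 2595 N/mm.
Capacity per unit length: φr_n = 0.75 × 0.6 × 550 × (0.707 × 14) = 2450 N/mm.
2595 > 2450 → NOT adequate.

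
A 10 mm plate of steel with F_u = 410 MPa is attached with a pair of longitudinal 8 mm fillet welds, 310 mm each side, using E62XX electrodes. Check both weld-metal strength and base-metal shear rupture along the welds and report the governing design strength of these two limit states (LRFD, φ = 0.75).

E62XX → F_EXX = 620 MPa.
t_e = 0.707 × 8 = 5.656 mm; L = 620 mm.
Weld metal: φR_n = 0.75 × 0.6 × 620 × 5.656 × 620 × 10⁻³ = 978.4 kN.
Base metal (shear rupture): φR_n = 0.75 × 0.6 × 410 × 10 × 620 × 10⁻³ = 1144 kN.
Governing: weld metal.

φR_n ≈ 978 kN (weld metal governs)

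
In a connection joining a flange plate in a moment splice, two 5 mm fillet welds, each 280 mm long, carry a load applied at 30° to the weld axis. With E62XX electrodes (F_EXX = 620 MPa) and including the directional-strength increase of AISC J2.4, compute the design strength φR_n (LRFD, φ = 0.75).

φR_n ≈ 650 kN

t_e = 0.707 × 5 = 3.535 mm; A_we = 3.535 × 560 = 1980 mm².
Directional factor: 1.0 + 0.5 sin^1.5(30°) = 1.177.
F_nw = 0.6 × 620 × 1.177 = 437.8 MPa.
φR_n = 0.75 × 437.8 × 1980 × 10⁻³ = 649.9 kN.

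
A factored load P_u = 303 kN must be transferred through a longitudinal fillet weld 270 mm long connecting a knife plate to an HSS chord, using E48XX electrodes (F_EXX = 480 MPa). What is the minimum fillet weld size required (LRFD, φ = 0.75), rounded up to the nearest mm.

Total weld length L = 270 mm.
Required throat t_e = P_u / (φ × 0.6 F_EXX × L) = 303 / (0.75 × 0.6 × 480 × 270 × 10⁻³) = 5.195 mm.
Required leg w = t_e / 0.707 = 7.349 mm → use 8 mm.

w = 8 mm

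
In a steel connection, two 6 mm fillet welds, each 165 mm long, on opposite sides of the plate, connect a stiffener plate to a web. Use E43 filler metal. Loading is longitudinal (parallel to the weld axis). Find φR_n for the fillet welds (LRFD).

E43XX → F_EXX = 430 MPa.
Effective throat t_e = 0.707 × 6 = 4.242 mm.
Total length L = 330 mm; A_we = 4.242 × 330 = 1400 mm².
F_nw = 0.6 F_EXX = 0.6 × 430 = 258 MPa.
φR_n = 0.75 × 258 × 1400 × 10⁻³ = 270.9 kN.

φR_n ≈ 271 kN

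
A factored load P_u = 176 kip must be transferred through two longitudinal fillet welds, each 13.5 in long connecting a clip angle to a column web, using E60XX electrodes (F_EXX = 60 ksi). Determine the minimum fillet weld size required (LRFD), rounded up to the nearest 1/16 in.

Total weld length L = 27 in.
Required throat t_e = P_u / (φ × 0.6 F_EXX × L) = 176 / (0.75 × 0.6 × 60 × 27) = 0.2414 in.
Required leg w = t_e / 0.707 = 0.3415 in → use 3/8 in.

w = 3/8 in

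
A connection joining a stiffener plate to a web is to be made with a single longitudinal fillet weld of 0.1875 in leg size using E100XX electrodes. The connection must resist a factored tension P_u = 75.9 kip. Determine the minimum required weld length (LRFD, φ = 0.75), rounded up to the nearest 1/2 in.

E100XX → F_EXX = 100 ksi.
Throat t_e = 0.707 × 0.1875 = 0.1326 in.
φr_n = 0.75 × 0.6 × 100 × 0.1326 = 5.965 kip/in.
L_req = P_u / φr_n = 75.9 / 5.965 = 12.72 in total.
Round up → use L = 13 in.

L = 13 in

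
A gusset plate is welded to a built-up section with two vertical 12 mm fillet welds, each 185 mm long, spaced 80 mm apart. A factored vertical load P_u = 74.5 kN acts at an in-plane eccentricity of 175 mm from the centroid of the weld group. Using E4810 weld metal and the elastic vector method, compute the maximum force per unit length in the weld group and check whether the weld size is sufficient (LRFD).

f_max ≈ 897 N/mm; adequate

E48XX → F_EXX = 480 MPa.
Total weld length L_w = 370 mm. Treat welds as unit-width lines.
Polar moment about centroid: J = 2[d³/12 + d(b/2)²] = 2[185³/12 + 185×40²] = 1647000 mm³.
Direct shear f_v = P/L_w = 74.5×10³ / 370 = 201.4 N/mm (vertical).
Torsion M = P·e = 74.5×10³ × 175 = 13038000 N·mm.
Critical point at (x, y) = (40, 92.5) from centroid. f_tx = M·y/J = 732.1 N/mm; f_ty = M·x/J = 316.6 N/mm.
Resultant f_max = √[f_tx² + (f_v + f_ty)²] = √[732.1² + (201.4 + 316.6)²] = 896.8 N/mm.
Capacity per unit length: φr_n = 0.75 × 0.6 × 480 × (0.707 × 12) = 1833 N/mm.
896.8 ≤ 1833 → adequate.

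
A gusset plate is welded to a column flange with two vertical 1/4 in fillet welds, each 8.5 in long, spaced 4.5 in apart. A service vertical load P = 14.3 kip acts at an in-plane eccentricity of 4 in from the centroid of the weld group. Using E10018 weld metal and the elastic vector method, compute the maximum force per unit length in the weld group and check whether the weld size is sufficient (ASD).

f_max ≈ 2 kip/in; adequate

E100XX → F_EXX = 100 ksi.
Total weld length L_w = 17 in. Treat welds as unit-width lines.
Polar moment about centroid: J = 2[d³/12 + d(b/2)²] = 2[8.5³/12 + 8.5×2.25²] = 188.4 in³.
Direct shear f_v = P/L_w = 14.3 / 17 = 0.8412 kip/in (vertical).
Torsion M = P·e = 14.3 × 4 = 57.2 kip·in.
Critical point at (x, y) = (2.25, 4.25) from centroid. f_tx = M·y/J = 1.29 kip/in; f_ty = M·x/J = 0.6831 kip/in.
Resultant f_max = √[f_tx² + (f_v + f_ty)²] = √[1.29² + (0.8412 + 0.6831)²] = 1.997 kip/in.
Capacity per unit length: r_n/Ω = (1/2.0) × 0.6 × 100 × (0.707 × 0.25) = 5.302 kip/in.
1.997 ≤ 5.302 → adequate.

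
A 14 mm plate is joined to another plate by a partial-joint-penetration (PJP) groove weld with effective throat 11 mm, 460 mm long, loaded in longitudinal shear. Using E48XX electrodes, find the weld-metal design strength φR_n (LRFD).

E48XX → F_EXX = 480 MPa.
Effective throat (given) t_e = 11 mm.
A_we = 11 × 460 = 5060 mm².
F_nw = 0.6 F_EXX = 288 MPa.
φR_n = 0.75 × 288 × 5060 × 10⁻³ = 1093 kN.

φR_n ≈ 1090 kN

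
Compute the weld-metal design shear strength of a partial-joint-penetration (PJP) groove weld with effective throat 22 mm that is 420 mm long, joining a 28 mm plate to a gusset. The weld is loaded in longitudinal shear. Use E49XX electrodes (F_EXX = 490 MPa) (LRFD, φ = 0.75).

φR_n ≈ 2040 kN

Effective throat (given) t_e = 22 mm.
A_we = 22 × 420 = 9240 mm².
F_nw = 0.6 F_EXX = 294 MPa.
φR_n = 0.75 × 294 × 9240 × 10⁻³ = 2037 kN.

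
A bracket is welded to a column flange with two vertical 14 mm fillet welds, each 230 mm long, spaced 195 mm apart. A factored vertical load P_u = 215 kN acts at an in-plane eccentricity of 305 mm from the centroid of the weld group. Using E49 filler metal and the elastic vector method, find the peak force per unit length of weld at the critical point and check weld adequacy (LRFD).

f_max ≈ 1880 N/mm; adequate

E49XX → F_EXX = 490 MPa.
Total weld length L_w = 460 mm. Treat welds as unit-width lines.
Polar moment about centroid: J = 2[d³/12 + d(b/2)²] = 2[230³/12 + 230×97.5²] = 6401000 mm³.
Direct shear f_v = P/L_w = 215×10³ / 460 = 467.4 N/mm (vertical).
Torsion M = P·e = 215×10³ × 305 = 65575000 N·mm.
Critical point at (x, y) = (97.5, 115) from centroid. f_tx = M·y/J = 1178 N/mm; f_ty = M·x/J = 998.9 N/mm.
Resultant f_max = √[f_tx² + (f_v + f_ty)²] = √[1178² + (467.4 + 998.9)²] = 1881 N/mm.
Capacity per unit length: φr_n = 0.75 × 0.6 × 490 × (0.707 × 14) = 2183 N/mm.
1881 ≤ 2183 → adequate.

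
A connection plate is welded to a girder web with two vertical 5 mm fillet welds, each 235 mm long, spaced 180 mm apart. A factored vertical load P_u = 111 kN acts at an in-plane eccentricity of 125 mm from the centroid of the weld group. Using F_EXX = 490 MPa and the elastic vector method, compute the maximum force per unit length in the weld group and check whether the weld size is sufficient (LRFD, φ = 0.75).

f_max ≈ 522 N/mm; adequate

Total weld length L_w = 470 mm. Treat welds as unit-width lines.
Polar moment about centroid: J = 2[d³/12 + d(b/2)²] = 2[235³/12 + 235×90²] = 5970000 mm³.
Direct shear f_v = P/L_w = 111×10³ / 470 = 236.2 N/mm (vertical).
Torsion M = P·e = 111×10³ × 125 = 13875000 N·mm.
Critical point at (x, y) = (90, 117.5) from centroid. f_tx = M·y/J = 273.1 N/mm; f_ty = M·x/J = 209.2 N/mm.
Resultant f_max = √[f_tx² + (f_v + f_ty)²] = √[273.1² + (236.2 + 209.2)²] = 522.4 N/mm.
Capacity per unit length: φr_n = 0.75 × 0.6 × 490 × (0.707 × 5) = 779.5 N/mm.
522.4 ≤ 779.5 → adequate.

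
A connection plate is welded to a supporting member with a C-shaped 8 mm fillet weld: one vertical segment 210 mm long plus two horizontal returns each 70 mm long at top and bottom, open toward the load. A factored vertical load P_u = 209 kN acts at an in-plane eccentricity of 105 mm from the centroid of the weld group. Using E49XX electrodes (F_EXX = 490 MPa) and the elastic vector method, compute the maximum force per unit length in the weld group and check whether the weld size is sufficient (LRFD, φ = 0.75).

f_max ≈ 1440 N/mm; NOT adequate

Total weld length L_w = 350 mm. Treat welds as unit-width lines.
Centroid: x̄ = 2×70×35 / 350 = 14 mm from the vertical weld.
Polar moment about centroid: J = I_x + I_y = [210³/12 + 2×70×105²] + [210×14² + 2(70³/12 + 70×21²)] = 2475000 mm³.
Direct shear f_v = P/L_w = 209×10³ / 350 = 597.1 N/mm (vertical).
Torsion M = P·e = 209×10³ × 105 = 21945000 N·mm.
Critical point at (x, y) = (56, 105) from centroid. f_tx = M·y/J = 930.9 N/mm; f_ty = M·x/J = 496.5 N/mm.
Resultant f_max = √[f_tx² + (f_v + f_ty)²] = √[930.9² + (597.1 + 496.5)²] = 1436 N/mm.
Capacity per unit length: φr_n = 0.75 × 0.6 × 490 × (0.707 × 8) = 1247 N/mm.
1436 > 1247 → NOT adequate.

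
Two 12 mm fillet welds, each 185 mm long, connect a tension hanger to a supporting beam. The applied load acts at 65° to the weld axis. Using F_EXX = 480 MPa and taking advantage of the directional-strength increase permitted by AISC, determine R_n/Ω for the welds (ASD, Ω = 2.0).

t_e = 0.707 × 12 = 8.484 mm; A_we = 8.484 × 370 = 3139 mm².
Directional factor: 1.0 + 0.5 sin^1.5(65°) = 1.431.
F_nw = 0.6 × 480 × 1.431 = 412.2 MPa.
R_n/Ω = (412.2 × 3139) / 2.0 × 10⁻³ = 647 kN.

R_n/Ω ≈ 647 kN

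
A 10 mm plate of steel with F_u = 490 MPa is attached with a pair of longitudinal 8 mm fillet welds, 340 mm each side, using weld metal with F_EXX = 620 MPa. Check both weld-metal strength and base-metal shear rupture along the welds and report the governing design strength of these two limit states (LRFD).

φR_n ≈ 1070 kN (weld metal governs)

t_e = 0.707 × 8 = 5.656 mm; L = 680 mm.
Weld metal: φR_n = 0.75 × 0.6 × 620 × 5.656 × 680 × 10⁻³ = 1073 kN.
Base metal (shear rupture): φR_n = 0.75 × 0.6 × 490 × 10 × 680 × 10⁻³ = 1499 kN.
Governing: weld metal.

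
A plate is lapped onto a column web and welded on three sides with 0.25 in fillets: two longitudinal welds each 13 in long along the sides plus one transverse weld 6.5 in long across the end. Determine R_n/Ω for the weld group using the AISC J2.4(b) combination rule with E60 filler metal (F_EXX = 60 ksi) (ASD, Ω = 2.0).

R_n/Ω ≈ 103 kip

t_e = 0.707 × 0.25 = 0.1767 in.
R_nwl = 0.6 × 60 × 0.1767 × 26 = 165.4 kip (longitudinal, 2 welds).
R_nwt = 0.6 × 60 × 0.1767 × 6.5 = 41.36 kip (transverse, base value).
(i) R_nwl + R_nwt = 206.8 kip; (ii) 0.85 R_nwl + 1.5 R_nwt = 202.7 kip.
R_n = max = 206.8 kip [governs: (i)]; R_n/Ω = 103.4 kip.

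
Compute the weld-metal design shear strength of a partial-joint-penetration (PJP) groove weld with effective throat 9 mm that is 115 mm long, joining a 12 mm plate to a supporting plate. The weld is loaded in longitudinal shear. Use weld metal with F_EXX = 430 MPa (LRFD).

φR_n ≈ 200 kN

Effective throat (given) t_e = 9 mm.
A_we = 9 × 115 = 1035 mm².
F_nw = 0.6 F_EXX = 258 MPa.
φR_n = 0.75 × 258 × 1035 × 10⁻³ = 200.3 kN.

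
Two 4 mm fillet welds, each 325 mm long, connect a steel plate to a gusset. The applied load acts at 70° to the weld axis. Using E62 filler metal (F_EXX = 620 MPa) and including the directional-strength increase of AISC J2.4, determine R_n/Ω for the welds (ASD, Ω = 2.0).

R_n/Ω ≈ 498 kN

t_e = 0.707 × 4 = 2.828 mm; A_we = 2.828 × 650 = 1838 mm².
Directional factor: 1.0 + 0.5 sin^1.5(70°) = 1.455.
F_nw = 0.6 × 620 × 1.455 = 541.4 MPa.
R_n/Ω = (541.4 × 1838) / 2.0 × 10⁻³ = 497.6 kN.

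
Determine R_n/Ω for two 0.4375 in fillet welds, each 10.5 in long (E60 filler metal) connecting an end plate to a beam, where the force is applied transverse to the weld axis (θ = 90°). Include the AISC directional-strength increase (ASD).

R_n/Ω ≈ 175 kips

E60XX → F_EXX = 60 ksi.
t_e = 0.707 × 0.4375 = 0.3093 in; A_we = 0.3093 × 21 = 6.496 in².
Directional factor: 1.0 + 0.5 sin^1.5(90°) = 1.5.
F_nw = 0.6 × 60 × 1.5 = 54 ksi.
R_n/Ω = (54 × 6.496) / 2.0 = 175.4 kips.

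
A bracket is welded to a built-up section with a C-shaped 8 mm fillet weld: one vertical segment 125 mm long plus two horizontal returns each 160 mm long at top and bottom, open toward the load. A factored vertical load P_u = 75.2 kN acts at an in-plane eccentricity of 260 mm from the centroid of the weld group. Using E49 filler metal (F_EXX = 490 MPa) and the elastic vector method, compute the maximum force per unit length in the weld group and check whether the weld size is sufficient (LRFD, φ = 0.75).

f_max ≈ 1030 N/mm; adequate

Total weld length L_w = 445 mm. Treat welds as unit-width lines.
Centroid: x̄ = 2×160×80 / 445 = 57.53 mm from the vertical weld.
Polar moment about centroid: J = I_x + I_y = [125³/12 + 2×160×62.5²] + [125×57.53² + 2(160³/12 + 160×22.47²)] = 2671000 mm³.
Direct shear f_v = P/L_w = 75.2×10³ / 445 = 169 N/mm (vertical).
Torsion M = P·e = 75.2×10³ × 260 = 19552000 N·mm.
Critical point at (x, y) = (102.5, 62.5) from centroid. f_tx = M·y/J = 457.6 N/mm; f_ty = M·x/J = 750.2 N/mm.
Resultant f_max = √[f_tx² + (f_v + f_ty)²] = √[457.6² + (169 + 750.2)²] = 1027 N/mm.
Capacity per unit length: φr_n = 0.75 × 0.6 × 490 × (0.707 × 8) = 1247 N/mm.
1027 ≤ 1247 → adequate.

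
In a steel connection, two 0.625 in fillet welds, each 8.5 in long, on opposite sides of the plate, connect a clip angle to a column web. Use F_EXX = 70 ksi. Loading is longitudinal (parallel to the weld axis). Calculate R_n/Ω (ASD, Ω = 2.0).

Effective throat t_e = 0.707 × 0.625 = 0.4419 in.
Total length L = 17 in; A_we = 0.4419 × 17 = 7.512 in².
F_nw = 0.6 F_EXX = 0.6 × 70 = 42 ksi.
R_n = 42 × 7.512 = 315.5 kips; R_n/Ω = 315.5/2.0 = 157.7 kips.

R_n/Ω ≈ 158 kips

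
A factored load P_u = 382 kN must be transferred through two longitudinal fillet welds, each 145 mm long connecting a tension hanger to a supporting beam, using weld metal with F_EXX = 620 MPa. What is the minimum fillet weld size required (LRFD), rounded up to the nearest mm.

Total weld length L = 290 mm.
Required throat t_e = P_u / (φ × 0.6 F_EXX × L) = 382 / (0.75 × 0.6 × 620 × 290 × 10⁻³) = 4.721 mm.
Required leg w = t_e / 0.707 = 6.678 mm → use 7 mm.

w = 7 mm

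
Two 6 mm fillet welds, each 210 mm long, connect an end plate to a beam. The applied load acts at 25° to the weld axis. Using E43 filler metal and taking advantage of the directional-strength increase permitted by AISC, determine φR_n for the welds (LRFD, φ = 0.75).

E43XX → F_EXX = 430 MPa.
t_e = 0.707 × 6 = 4.242 mm; A_we = 4.242 × 420 = 1782 mm².
Directional factor: 1.0 + 0.5 sin^1.5(25°) = 1.137.
F_nw = 0.6 × 430 × 1.137 = 293.4 MPa.
φR_n = 0.75 × 293.4 × 1782 × 10⁻³ = 392.1 kN.

φR_n ≈ 392 kN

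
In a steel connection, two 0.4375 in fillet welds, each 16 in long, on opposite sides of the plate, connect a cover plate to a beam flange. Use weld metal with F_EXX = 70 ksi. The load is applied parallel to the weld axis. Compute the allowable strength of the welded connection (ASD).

Effective throat t_e = 0.707 × 0.4375 = 0.3093 in.
Total length L = 32 in; A_we = 0.3093 × 32 = 9.898 in².
F_nw = 0.6 F_EXX = 0.6 × 70 = 42 ksi.
R_n = 42 × 9.898 = 415.7 kips; R_n/Ω = 415.7/2.0 = 207.9 kips.

R_n/Ω ≈ 208 kips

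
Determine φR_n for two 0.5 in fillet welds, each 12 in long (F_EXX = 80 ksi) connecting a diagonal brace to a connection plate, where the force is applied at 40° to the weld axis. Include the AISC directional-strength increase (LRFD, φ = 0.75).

t_e = 0.707 × 0.5 = 0.3535 in; A_we = 0.3535 × 24 = 8.484 in².
Directional factor: 1.0 + 0.5 sin^1.5(40°) = 1.258.
F_nw = 0.6 × 80 × 1.258 = 60.37 ksi.
φR_n = 0.75 × 60.37 × 8.484 = 384.1 kip.

φR_n ≈ 384 kip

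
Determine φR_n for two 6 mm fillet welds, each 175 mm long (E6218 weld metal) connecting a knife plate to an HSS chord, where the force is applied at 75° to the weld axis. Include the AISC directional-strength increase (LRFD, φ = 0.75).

E62XX → F_EXX = 620 MPa.
t_e = 0.707 × 6 = 4.242 mm; A_we = 4.242 × 350 = 1485 mm².
Directional factor: 1.0 + 0.5 sin^1.5(75°) = 1.475.
F_nw = 0.6 × 620 × 1.475 = 548.6 MPa.
φR_n = 0.75 × 548.6 × 1485 × 10⁻³ = 610.9 kN.

φR_n ≈ 611 kN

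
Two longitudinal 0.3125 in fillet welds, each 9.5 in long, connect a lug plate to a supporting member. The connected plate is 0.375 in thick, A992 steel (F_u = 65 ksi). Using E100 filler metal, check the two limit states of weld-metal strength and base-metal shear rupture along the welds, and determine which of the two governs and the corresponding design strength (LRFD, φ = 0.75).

φR_n ≈ 189 kip (weld metal governs)

E100XX → F_EXX = 100 ksi.
t_e = 0.707 × 0.3125 = 0.2209 in; L = 19 in.
Weld metal: φR_n = 0.75 × 0.6 × 100 × 0.2209 × 19 = 188.9 kip.
Base metal (shear rupture): φR_n = 0.75 × 0.6 × 65 × 0.375 × 19 = 208.4 kip.
Governing: weld metal.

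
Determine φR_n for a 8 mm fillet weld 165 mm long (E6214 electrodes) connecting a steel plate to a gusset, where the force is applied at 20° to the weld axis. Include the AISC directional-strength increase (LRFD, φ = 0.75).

φR_n ≈ 286 kN

E62XX → F_EXX = 620 MPa.
t_e = 0.707 × 8 = 5.656 mm; A_we = 5.656 × 165 = 933.2 mm².
Directional factor: 1.0 + 0.5 sin^1.5(20°) = 1.1.
F_nw = 0.6 × 620 × 1.1 = 409.2 MPa.
φR_n = 0.75 × 409.2 × 933.2 × 10⁻³ = 286.4 kN.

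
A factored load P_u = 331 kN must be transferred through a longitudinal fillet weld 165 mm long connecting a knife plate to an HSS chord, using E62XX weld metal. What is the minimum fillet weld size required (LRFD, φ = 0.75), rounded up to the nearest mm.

E62XX → F_EXX = 620 MPa.
Total weld length L = 165 mm.
Required throat t_e = P_u / (φ × 0.6 F_EXX × L) = 331 / (0.75 × 0.6 × 620 × 165 × 10⁻³) = 7.19 mm.
Required leg w = t_e / 0.707 = 10.17 mm → use 11 mm.

w = 11 mm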